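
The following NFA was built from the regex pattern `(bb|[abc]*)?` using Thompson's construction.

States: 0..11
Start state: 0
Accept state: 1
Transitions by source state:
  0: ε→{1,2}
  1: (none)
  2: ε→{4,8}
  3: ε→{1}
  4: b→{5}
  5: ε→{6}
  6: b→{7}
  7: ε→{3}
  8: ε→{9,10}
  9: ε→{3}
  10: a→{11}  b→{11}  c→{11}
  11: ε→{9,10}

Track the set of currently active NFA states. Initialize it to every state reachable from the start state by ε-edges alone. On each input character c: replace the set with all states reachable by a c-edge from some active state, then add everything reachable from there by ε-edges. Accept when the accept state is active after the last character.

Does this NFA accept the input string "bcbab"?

start: ε-closure({0}) = {0,1,2,3,4,8,9,10}
'b' @ 1: {1,3,5,6,9,10,11}  ✓accept
'c' @ 2: {1,3,9,10,11}  ✓accept
'b' @ 3: {1,3,9,10,11}  ✓accept
'a' @ 4: {1,3,9,10,11}  ✓accept
'b' @ 5: {1,3,9,10,11}  ✓accept
after full input: {1,3,9,10,11}  (accept=1 in)

Answer: ACCEPT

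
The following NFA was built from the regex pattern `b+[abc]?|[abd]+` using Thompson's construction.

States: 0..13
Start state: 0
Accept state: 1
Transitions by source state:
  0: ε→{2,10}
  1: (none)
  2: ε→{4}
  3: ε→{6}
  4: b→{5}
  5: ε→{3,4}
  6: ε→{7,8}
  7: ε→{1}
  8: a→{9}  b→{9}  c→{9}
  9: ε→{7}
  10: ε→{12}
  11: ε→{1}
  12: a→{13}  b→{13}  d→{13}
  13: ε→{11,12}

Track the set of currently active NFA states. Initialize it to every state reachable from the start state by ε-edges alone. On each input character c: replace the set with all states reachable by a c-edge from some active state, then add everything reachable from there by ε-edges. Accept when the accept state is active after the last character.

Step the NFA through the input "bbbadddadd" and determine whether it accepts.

Answer: ACCEPT

Derivation:
S₀ = ε-closure({0}) = {0,2,4,10,12}
'b' @ 1: {1,3,4,5,6,7,8,11,12,13}  [accepting]
'b' @ 2: {1,3,4,5,6,7,8,9,11,12,13}  [accepting]
'b' @ 3: {1,3,4,5,6,7,8,9,11,12,13}  [accepting]
'a' @ 4: {1,7,9,11,12,13}  [accepting]
'd' @ 5: {1,11,12,13}  [accepting]
'd' @ 6: {1,11,12,13}  [accepting]
'd' @ 7: {1,11,12,13}  [accepting]
'a' @ 8: {1,11,12,13}  [accepting]
'd' @ 9: {1,11,12,13}  [accepting]
'd' @ 10: {1,11,12,13}  [accepting]
end set {1,11,12,13} — state 1 in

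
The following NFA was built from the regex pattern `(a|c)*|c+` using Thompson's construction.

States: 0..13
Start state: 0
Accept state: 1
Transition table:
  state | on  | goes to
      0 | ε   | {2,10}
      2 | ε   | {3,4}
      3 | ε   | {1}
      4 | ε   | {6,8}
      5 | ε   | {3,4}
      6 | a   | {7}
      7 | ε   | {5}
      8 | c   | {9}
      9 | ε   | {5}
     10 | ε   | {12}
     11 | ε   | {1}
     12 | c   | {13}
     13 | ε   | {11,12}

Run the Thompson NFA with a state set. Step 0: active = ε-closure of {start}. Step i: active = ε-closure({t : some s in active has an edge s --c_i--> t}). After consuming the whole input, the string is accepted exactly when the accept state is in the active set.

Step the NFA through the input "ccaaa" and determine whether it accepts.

Answer: ACCEPT

Steps:
S₀ = ε-closure({0}) = {0,1,2,3,4,6,8,10,12}
'c' @ 1: {1,3,4,5,6,8,9,11,12,13}  [accepting]
'c' @ 2: {1,3,4,5,6,8,9,11,12,13}  [accepting]
'a' @ 3: {1,3,4,5,6,7,8}  [accepting]
'a' @ 4: {1,3,4,5,6,7,8}  [accepting]
'a' @ 5: {1,3,4,5,6,7,8}  [accepting]
after full input: {1,3,4,5,6,7,8}  (accept=1 in)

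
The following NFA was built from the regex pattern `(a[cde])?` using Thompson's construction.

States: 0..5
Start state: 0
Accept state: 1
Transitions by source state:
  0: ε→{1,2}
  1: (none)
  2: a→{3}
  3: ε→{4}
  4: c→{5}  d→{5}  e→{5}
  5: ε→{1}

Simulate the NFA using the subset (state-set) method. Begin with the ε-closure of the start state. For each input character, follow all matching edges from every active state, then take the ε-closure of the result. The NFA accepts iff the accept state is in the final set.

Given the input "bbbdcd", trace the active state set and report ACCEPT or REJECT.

Answer: REJECT

Steps:
S₀ = ε-closure({0}) = {0,1,2}
'b' @ 1: {}  — dead — no transitions
rest 'bbdcd' ignored (set empty)
final: {}; accept 1 not in set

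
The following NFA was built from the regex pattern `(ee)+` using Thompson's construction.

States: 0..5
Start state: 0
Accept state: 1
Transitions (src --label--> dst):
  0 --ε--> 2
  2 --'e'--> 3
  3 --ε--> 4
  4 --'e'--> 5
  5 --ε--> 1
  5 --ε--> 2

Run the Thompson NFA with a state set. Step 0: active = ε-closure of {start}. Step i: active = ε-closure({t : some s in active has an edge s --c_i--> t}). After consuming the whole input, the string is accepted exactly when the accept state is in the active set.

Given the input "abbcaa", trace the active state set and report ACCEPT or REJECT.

start: ε-closure({0}) = {0,2}
'a' @ 1: {}  — dead — no transitions
rest 'bbcaa' ignored (set empty)
final: {}; accept 1 not in set

Answer: REJECT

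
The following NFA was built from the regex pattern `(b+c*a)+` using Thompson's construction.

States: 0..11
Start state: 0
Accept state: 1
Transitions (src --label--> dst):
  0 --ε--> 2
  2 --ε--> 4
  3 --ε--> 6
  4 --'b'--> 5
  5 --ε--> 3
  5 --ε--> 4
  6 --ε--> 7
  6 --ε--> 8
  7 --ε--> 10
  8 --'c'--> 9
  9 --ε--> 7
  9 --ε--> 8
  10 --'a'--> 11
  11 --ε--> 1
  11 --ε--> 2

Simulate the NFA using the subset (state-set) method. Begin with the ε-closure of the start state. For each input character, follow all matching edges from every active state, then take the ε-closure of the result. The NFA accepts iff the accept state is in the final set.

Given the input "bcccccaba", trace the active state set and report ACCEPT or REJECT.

Answer: ACCEPT

Trace:
S₀ = ε-closure({0}) = {0,2,4}
'b' @ 1: {3,4,5,6,7,8,10}
'c' @ 2: {7,8,9,10}
'c' @ 3: {7,8,9,10}
'c' @ 4: {7,8,9,10}
'c' @ 5: {7,8,9,10}
'c' @ 6: {7,8,9,10}
'a' @ 7: {1,2,4,11}  (accept∈set)
'b' @ 8: {3,4,5,6,7,8,10}
'a' @ 9: {1,2,4,11}  (accept∈set)
after full input: {1,2,4,11}  (accept=1 in)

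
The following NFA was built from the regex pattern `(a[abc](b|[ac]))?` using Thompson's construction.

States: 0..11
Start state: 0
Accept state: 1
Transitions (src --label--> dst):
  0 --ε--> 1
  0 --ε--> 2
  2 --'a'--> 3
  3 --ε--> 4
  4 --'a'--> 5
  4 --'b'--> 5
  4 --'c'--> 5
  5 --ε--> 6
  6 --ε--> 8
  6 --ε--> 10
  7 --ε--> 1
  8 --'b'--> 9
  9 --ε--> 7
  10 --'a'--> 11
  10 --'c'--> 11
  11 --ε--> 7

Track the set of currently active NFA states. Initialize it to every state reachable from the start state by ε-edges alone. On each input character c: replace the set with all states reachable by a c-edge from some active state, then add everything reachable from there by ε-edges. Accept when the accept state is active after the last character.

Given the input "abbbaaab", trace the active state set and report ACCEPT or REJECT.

start: ε-closure({0}) = {0,1,2}
'a' @ 1: {3,4}
'b' @ 2: {5,6,8,10}
'b' @ 3: {1,7,9}  [accepting]
'b' @ 4: {}  — no active states
rest 'aaab' ignored (set empty)
final: {}; accept 1 not in set

Answer: REJECT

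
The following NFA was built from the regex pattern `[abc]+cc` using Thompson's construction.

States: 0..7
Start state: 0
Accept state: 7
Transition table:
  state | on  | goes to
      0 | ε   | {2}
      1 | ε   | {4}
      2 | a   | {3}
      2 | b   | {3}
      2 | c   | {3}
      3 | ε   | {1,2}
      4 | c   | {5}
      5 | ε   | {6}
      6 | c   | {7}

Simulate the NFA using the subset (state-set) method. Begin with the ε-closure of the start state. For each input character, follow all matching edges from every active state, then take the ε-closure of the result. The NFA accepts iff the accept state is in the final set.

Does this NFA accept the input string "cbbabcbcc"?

S₀ = ε-closure({0}) = {0,2}
'c' @ 1: {1,2,3,4}
'b' @ 2: {1,2,3,4}
'b' @ 3: {1,2,3,4}
'a' @ 4: {1,2,3,4}
'b' @ 5: {1,2,3,4}
'c' @ 6: {1,2,3,4,5,6}
'b' @ 7: {1,2,3,4}
'c' @ 8: {1,2,3,4,5,6}
'c' @ 9: {1,2,3,4,5,6,7}  ✓accept
after full input: {1,2,3,4,5,6,7}  (accept=7 in)

Answer: ACCEPT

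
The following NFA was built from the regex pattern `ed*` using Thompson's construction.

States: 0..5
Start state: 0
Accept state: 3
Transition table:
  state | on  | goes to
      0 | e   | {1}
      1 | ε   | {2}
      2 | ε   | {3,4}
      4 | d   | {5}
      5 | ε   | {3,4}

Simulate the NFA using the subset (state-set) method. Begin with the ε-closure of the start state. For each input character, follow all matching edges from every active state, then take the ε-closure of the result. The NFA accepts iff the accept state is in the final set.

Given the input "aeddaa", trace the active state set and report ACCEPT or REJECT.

S₀ = ε-closure({0}) = {0}
'a' @ 1: {}  — no active states
rest 'eddaa' ignored (set empty)
final: {}; accept 3 not in set

Answer: REJECT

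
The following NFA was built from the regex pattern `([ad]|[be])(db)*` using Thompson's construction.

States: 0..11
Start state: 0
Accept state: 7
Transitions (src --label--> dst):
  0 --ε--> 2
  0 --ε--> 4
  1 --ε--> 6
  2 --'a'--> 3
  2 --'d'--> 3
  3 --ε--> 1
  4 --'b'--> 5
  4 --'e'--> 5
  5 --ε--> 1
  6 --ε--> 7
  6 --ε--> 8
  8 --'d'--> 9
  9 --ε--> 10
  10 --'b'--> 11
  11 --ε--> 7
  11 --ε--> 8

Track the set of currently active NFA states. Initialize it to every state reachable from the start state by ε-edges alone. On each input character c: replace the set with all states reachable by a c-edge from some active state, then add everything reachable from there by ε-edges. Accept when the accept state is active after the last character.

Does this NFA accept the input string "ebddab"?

start: ε-closure({0}) = {0,2,4}
'e' @ 1: {1,5,6,7,8}  ✓accept
'b' @ 2: {}  — no active states
rest 'ddab' ignored (set empty)
after full input: {}  (accept=7 not in)

Answer: REJECT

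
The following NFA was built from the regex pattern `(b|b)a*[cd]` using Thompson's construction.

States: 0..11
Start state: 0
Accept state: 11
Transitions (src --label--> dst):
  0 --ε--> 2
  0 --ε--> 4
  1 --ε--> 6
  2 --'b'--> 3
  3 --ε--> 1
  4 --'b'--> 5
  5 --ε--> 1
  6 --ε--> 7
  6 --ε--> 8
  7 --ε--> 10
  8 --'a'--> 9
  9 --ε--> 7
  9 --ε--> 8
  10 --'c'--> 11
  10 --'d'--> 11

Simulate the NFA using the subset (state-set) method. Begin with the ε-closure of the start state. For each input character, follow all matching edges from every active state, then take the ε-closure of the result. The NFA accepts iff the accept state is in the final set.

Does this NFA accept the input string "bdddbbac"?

Answer: REJECT

Trace:
initial (ε-close {0}): {0,2,4}
'b' @ 1: {1,3,5,6,7,8,10}
'd' @ 2: {11}  [accepting]
'd' @ 3: {}  — no active states
rest 'dbbac' ignored (set empty)
after full input: {}  (accept=11 not in)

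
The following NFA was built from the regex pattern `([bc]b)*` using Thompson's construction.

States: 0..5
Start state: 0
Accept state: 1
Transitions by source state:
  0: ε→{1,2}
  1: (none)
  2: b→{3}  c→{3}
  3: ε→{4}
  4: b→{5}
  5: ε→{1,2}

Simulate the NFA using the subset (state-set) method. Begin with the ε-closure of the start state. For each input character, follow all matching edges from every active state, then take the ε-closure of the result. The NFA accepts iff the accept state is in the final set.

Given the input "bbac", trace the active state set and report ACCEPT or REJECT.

Answer: REJECT

Derivation:
S₀ = ε-closure({0}) = {0,1,2}
'b' @ 1: {3,4}
'b' @ 2: {1,2,5}  (accept∈set)
'a' @ 3: {}  — dead — no transitions
rest 'c' ignored (set empty)
end set {} — state 1 not in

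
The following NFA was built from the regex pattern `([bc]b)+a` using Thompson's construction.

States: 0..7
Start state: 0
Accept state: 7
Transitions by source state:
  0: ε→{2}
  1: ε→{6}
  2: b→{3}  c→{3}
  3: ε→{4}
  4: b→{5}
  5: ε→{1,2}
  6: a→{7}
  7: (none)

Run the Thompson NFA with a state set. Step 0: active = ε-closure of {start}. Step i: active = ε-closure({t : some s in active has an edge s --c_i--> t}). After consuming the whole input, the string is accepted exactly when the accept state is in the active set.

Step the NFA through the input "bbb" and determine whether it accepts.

Answer: REJECT

Trace:
initial (ε-close {0}): {0,2}
'b' @ 1: {3,4}
'b' @ 2: {1,2,5,6}
'b' @ 3: {3,4}
end set {3,4} — state 7 not in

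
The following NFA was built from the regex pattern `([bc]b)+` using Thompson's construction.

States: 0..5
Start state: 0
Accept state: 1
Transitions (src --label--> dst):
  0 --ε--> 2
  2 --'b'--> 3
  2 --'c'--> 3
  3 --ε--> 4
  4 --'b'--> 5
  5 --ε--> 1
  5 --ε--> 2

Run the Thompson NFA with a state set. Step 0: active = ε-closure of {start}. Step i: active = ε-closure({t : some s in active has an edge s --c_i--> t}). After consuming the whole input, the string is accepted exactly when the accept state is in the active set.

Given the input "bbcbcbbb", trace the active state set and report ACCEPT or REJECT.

initial (ε-close {0}): {0,2}
'b' @ 1: {3,4}
'b' @ 2: {1,2,5}  (accept∈set)
'c' @ 3: {3,4}
'b' @ 4: {1,2,5}  (accept∈set)
'c' @ 5: {3,4}
'b' @ 6: {1,2,5}  (accept∈set)
'b' @ 7: {3,4}
'b' @ 8: {1,2,5}  (accept∈set)
end set {1,2,5} — state 1 in

Answer: ACCEPT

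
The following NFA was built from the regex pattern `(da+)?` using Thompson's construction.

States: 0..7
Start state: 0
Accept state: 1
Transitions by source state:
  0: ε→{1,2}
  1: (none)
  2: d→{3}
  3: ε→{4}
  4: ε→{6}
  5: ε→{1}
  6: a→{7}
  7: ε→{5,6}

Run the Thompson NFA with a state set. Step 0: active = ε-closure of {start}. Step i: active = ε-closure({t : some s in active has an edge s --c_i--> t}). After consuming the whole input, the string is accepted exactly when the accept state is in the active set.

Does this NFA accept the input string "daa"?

Answer: ACCEPT

Derivation:
initial (ε-close {0}): {0,1,2}
'd' @ 1: {3,4,6}
'a' @ 2: {1,5,6,7}  (accept∈set)
'a' @ 3: {1,5,6,7}  (accept∈set)
after full input: {1,5,6,7}  (accept=1 in)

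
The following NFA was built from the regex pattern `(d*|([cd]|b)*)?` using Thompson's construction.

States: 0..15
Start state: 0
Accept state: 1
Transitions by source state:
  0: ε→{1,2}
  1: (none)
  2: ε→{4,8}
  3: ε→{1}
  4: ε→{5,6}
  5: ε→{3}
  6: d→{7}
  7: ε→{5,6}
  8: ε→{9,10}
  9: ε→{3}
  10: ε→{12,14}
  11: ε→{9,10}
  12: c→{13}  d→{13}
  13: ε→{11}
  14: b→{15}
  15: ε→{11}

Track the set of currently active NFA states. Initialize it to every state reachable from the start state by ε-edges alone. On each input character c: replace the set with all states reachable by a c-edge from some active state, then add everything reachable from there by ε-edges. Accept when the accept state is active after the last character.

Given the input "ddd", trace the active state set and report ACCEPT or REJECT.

initial (ε-close {0}): {0,1,2,3,4,5,6,8,9,10,12,14}
'd' @ 1: {1,3,5,6,7,9,10,11,12,13,14}  [accepting]
'd' @ 2: {1,3,5,6,7,9,10,11,12,13,14}  [accepting]
'd' @ 3: {1,3,5,6,7,9,10,11,12,13,14}  [accepting]
after full input: {1,3,5,6,7,9,10,11,12,13,14}  (accept=1 in)

Answer: ACCEPT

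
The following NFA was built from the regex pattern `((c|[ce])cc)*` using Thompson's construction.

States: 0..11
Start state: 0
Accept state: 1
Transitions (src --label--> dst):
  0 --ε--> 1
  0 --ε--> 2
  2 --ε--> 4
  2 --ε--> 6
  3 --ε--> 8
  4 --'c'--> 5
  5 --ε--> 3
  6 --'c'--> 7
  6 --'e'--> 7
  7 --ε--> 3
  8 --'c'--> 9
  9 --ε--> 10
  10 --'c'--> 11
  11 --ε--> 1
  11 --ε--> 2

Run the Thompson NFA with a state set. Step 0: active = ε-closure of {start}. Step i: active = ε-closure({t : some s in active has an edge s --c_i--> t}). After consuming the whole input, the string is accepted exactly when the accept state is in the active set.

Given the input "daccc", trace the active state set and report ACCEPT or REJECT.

Answer: REJECT

Steps:
initial (ε-close {0}): {0,1,2,4,6}
'd' @ 1: {}  — state set empty
rest 'accc' ignored (set empty)
final: {}; accept 1 not in set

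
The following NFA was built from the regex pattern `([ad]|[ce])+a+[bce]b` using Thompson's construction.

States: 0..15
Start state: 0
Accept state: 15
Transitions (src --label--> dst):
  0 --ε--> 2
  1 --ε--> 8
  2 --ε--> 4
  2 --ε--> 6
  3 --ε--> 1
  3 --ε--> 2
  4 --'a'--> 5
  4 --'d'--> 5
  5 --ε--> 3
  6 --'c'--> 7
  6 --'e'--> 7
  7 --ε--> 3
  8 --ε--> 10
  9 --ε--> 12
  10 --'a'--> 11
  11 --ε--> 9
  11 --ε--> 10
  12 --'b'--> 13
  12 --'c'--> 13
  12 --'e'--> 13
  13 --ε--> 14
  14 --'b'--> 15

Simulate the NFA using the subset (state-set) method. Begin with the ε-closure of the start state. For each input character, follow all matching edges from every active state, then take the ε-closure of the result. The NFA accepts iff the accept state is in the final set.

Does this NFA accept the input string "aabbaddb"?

start: ε-closure({0}) = {0,2,4,6}
'a' @ 1: {1,2,3,4,5,6,8,10}
'a' @ 2: {1,2,3,4,5,6,8,9,10,11,12}
'b' @ 3: {13,14}
'b' @ 4: {15}  [accepting]
'a' @ 5: {}  — no active states
rest 'ddb' ignored (set empty)
final: {}; accept 15 not in set

Answer: REJECT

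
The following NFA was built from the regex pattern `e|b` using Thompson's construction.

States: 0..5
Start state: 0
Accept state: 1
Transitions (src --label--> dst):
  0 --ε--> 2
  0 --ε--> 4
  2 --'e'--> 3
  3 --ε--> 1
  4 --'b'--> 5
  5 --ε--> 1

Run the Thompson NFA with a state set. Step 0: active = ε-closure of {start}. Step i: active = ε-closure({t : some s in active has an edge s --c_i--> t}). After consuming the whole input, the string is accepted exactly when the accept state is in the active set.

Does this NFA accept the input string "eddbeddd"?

Answer: REJECT

Trace:
start: ε-closure({0}) = {0,2,4}
'e' @ 1: {1,3}  (accept∈set)
'd' @ 2: {}  — no active states
rest 'dbeddd' ignored (set empty)
end set {} — state 1 not in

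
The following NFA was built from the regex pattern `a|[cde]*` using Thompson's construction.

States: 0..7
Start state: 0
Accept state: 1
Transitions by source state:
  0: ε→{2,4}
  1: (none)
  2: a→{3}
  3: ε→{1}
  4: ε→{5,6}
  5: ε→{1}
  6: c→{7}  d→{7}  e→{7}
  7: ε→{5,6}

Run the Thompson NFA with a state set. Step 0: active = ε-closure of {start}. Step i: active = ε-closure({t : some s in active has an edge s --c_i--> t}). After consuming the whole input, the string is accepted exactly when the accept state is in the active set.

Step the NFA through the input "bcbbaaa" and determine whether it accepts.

Answer: REJECT

Derivation:
start: ε-closure({0}) = {0,1,2,4,5,6}
'b' @ 1: {}  — no active states
rest 'cbbaaa' ignored (set empty)
after full input: {}  (accept=1 not in)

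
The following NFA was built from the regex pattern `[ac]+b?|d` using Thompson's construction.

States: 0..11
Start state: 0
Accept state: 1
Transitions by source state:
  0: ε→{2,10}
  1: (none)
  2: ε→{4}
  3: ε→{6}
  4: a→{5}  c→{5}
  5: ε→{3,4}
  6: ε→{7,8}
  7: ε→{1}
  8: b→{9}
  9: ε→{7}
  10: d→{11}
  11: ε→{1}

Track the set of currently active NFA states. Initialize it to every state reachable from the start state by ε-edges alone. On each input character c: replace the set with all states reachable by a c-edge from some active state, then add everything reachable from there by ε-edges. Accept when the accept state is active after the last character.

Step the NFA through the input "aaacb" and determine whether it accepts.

Answer: ACCEPT

Trace:
initial (ε-close {0}): {0,2,4,10}
'a' @ 1: {1,3,4,5,6,7,8}  (accept∈set)
'a' @ 2: {1,3,4,5,6,7,8}  (accept∈set)
'a' @ 3: {1,3,4,5,6,7,8}  (accept∈set)
'c' @ 4: {1,3,4,5,6,7,8}  (accept∈set)
'b' @ 5: {1,7,9}  (accept∈set)
end set {1,7,9} — state 1 in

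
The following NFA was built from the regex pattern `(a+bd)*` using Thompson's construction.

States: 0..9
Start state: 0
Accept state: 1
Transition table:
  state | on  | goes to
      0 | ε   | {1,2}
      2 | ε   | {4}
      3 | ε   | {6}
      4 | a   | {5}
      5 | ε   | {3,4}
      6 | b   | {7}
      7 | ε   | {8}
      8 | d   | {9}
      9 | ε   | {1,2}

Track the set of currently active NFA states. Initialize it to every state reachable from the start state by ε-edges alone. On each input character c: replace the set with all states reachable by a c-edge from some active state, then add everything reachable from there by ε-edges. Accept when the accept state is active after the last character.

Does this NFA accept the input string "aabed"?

S₀ = ε-closure({0}) = {0,1,2,4}
'a' @ 1: {3,4,5,6}
'a' @ 2: {3,4,5,6}
'b' @ 3: {7,8}
'e' @ 4: {}  — dead — no transitions
rest 'd' ignored (set empty)
final: {}; accept 1 not in set

Answer: REJECT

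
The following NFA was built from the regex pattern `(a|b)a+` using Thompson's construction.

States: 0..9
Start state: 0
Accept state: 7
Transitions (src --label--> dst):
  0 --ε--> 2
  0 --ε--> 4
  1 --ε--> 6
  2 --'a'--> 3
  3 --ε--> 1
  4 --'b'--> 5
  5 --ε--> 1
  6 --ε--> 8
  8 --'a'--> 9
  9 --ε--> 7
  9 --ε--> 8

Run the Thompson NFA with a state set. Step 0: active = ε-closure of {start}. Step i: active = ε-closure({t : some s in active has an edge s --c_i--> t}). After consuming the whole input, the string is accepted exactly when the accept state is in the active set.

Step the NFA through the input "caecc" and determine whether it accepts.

initial (ε-close {0}): {0,2,4}
'c' @ 1: {}  — state set empty
rest 'aecc' ignored (set empty)
end set {} — state 7 not in

Answer: REJECT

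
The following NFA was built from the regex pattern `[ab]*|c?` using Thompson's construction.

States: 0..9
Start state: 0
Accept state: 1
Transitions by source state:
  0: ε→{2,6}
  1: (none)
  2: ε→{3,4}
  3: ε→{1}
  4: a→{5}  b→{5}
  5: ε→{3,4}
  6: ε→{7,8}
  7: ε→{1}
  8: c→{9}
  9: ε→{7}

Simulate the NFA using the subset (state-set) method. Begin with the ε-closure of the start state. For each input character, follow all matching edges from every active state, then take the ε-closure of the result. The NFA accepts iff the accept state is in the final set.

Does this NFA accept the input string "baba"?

S₀ = ε-closure({0}) = {0,1,2,3,4,6,7,8}
'b' @ 1: {1,3,4,5}  (accept∈set)
'a' @ 2: {1,3,4,5}  (accept∈set)
'b' @ 3: {1,3,4,5}  (accept∈set)
'a' @ 4: {1,3,4,5}  (accept∈set)
final: {1,3,4,5}; accept 1 in set

Answer: ACCEPT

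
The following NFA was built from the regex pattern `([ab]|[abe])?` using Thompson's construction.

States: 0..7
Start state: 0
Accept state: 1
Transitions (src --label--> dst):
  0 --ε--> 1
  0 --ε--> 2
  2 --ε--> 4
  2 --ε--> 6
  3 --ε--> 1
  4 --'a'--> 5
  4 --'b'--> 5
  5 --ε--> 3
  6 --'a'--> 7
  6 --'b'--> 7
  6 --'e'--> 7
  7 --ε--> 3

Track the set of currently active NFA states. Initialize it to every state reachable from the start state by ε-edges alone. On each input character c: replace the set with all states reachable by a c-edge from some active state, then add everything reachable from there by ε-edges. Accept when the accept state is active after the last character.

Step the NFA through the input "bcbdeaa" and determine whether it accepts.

Answer: REJECT

Derivation:
S₀ = ε-closure({0}) = {0,1,2,4,6}
'b' @ 1: {1,3,5,7}  ✓accept
'c' @ 2: {}  — state set empty
rest 'bdeaa' ignored (set empty)
end set {} — state 1 not in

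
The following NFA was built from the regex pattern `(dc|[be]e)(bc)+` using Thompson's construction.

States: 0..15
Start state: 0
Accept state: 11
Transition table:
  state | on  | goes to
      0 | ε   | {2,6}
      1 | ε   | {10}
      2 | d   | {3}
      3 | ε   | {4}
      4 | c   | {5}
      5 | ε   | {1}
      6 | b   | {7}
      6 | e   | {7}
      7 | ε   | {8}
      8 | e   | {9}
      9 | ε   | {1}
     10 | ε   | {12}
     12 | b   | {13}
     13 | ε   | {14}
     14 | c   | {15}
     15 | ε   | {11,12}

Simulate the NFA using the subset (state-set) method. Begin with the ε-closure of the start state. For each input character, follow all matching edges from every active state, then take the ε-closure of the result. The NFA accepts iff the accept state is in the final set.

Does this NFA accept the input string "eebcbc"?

initial (ε-close {0}): {0,2,6}
'e' @ 1: {7,8}
'e' @ 2: {1,9,10,12}
'b' @ 3: {13,14}
'c' @ 4: {11,12,15}  ✓accept
'b' @ 5: {13,14}
'c' @ 6: {11,12,15}  ✓accept
after full input: {11,12,15}  (accept=11 in)

Answer: ACCEPT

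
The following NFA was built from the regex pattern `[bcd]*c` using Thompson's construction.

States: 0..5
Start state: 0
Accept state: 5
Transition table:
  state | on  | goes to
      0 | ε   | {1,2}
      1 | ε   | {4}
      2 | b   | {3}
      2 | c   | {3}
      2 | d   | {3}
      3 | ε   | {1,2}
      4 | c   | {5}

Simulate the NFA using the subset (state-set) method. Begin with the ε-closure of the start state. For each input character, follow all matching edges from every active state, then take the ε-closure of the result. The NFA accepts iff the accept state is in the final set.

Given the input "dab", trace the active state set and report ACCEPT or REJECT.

Answer: REJECT

Derivation:
initial (ε-close {0}): {0,1,2,4}
'd' @ 1: {1,2,3,4}
'a' @ 2: {}  — no active states
rest 'b' ignored (set empty)
final: {}; accept 5 not in set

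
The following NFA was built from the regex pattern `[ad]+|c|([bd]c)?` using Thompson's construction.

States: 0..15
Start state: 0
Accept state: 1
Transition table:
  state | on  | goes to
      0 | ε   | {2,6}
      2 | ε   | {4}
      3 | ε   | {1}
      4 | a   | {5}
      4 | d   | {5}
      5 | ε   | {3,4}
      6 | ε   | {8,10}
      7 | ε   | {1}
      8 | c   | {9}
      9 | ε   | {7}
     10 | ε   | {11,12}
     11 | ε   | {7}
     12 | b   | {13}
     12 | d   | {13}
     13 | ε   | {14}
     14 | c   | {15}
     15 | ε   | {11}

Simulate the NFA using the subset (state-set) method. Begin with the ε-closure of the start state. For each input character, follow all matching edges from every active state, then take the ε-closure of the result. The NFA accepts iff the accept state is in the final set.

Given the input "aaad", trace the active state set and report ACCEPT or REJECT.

Answer: ACCEPT

Trace:
initial (ε-close {0}): {0,1,2,4,6,7,8,10,11,12}
'a' @ 1: {1,3,4,5}  ✓accept
'a' @ 2: {1,3,4,5}  ✓accept
'a' @ 3: {1,3,4,5}  ✓accept
'd' @ 4: {1,3,4,5}  ✓accept
end set {1,3,4,5} — state 1 in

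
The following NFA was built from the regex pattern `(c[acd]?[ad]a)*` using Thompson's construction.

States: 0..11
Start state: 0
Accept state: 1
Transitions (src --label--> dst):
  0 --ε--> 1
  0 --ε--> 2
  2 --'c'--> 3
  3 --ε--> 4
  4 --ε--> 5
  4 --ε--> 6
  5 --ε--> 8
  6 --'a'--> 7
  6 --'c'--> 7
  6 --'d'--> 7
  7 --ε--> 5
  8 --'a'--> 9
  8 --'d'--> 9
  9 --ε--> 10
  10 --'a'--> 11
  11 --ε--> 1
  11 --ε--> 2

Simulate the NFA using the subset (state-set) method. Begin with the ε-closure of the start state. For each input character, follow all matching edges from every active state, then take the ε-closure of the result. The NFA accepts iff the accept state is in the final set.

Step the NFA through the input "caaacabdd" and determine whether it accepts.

initial (ε-close {0}): {0,1,2}
'c' @ 1: {3,4,5,6,8}
'a' @ 2: {5,7,8,9,10}
'a' @ 3: {1,2,9,10,11}  ✓accept
'a' @ 4: {1,2,11}  ✓accept
'c' @ 5: {3,4,5,6,8}
'a' @ 6: {5,7,8,9,10}
'b' @ 7: {}  — state set empty
rest 'dd' ignored (set empty)
final: {}; accept 1 not in set

Answer: REJECT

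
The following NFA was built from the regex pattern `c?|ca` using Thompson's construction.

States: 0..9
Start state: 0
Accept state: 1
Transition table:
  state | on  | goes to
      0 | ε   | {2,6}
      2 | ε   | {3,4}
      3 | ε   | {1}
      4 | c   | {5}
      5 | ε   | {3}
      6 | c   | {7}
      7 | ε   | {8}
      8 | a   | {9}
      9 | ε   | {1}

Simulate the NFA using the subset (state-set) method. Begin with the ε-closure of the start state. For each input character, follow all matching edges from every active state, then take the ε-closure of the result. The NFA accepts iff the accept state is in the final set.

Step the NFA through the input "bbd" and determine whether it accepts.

Answer: REJECT

Derivation:
S₀ = ε-closure({0}) = {0,1,2,3,4,6}
'b' @ 1: {}  — state set empty
rest 'bd' ignored (set empty)
after full input: {}  (accept=1 not in)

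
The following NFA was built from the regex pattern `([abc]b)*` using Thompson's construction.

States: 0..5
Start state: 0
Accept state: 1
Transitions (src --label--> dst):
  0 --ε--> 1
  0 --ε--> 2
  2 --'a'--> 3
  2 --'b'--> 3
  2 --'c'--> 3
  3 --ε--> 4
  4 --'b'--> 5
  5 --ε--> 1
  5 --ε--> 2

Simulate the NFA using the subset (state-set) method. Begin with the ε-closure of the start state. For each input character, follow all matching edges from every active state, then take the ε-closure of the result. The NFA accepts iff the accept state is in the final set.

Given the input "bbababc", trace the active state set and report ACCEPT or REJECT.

S₀ = ε-closure({0}) = {0,1,2}
'b' @ 1: {3,4}
'b' @ 2: {1,2,5}  (accept∈set)
'a' @ 3: {3,4}
'b' @ 4: {1,2,5}  (accept∈set)
'a' @ 5: {3,4}
'b' @ 6: {1,2,5}  (accept∈set)
'c' @ 7: {3,4}
end set {3,4} — state 1 not in

Answer: REJECT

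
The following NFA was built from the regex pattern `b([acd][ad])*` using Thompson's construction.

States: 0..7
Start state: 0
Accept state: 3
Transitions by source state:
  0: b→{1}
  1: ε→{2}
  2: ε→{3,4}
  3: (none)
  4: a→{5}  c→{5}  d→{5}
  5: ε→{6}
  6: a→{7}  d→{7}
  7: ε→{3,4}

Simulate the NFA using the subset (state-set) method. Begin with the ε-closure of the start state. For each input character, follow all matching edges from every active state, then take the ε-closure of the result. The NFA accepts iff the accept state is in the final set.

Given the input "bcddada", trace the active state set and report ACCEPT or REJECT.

start: ε-closure({0}) = {0}
'b' @ 1: {1,2,3,4}  ✓accept
'c' @ 2: {5,6}
'd' @ 3: {3,4,7}  ✓accept
'd' @ 4: {5,6}
'a' @ 5: {3,4,7}  ✓accept
'd' @ 6: {5,6}
'a' @ 7: {3,4,7}  ✓accept
after full input: {3,4,7}  (accept=3 in)

Answer: ACCEPT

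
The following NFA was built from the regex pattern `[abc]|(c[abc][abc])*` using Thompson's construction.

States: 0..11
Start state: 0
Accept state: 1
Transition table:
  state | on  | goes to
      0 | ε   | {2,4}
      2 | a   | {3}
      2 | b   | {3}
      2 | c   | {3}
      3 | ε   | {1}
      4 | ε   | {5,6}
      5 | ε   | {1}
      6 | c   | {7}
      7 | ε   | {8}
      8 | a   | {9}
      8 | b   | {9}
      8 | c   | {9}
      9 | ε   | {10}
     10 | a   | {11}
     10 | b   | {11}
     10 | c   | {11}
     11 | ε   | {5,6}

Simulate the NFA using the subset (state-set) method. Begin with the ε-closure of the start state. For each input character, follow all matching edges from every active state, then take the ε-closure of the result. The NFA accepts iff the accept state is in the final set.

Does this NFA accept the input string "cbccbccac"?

S₀ = ε-closure({0}) = {0,1,2,4,5,6}
'c' @ 1: {1,3,7,8}  [accepting]
'b' @ 2: {9,10}
'c' @ 3: {1,5,6,11}  [accepting]
'c' @ 4: {7,8}
'b' @ 5: {9,10}
'c' @ 6: {1,5,6,11}  [accepting]
'c' @ 7: {7,8}
'a' @ 8: {9,10}
'c' @ 9: {1,5,6,11}  [accepting]
end set {1,5,6,11} — state 1 in

Answer: ACCEPT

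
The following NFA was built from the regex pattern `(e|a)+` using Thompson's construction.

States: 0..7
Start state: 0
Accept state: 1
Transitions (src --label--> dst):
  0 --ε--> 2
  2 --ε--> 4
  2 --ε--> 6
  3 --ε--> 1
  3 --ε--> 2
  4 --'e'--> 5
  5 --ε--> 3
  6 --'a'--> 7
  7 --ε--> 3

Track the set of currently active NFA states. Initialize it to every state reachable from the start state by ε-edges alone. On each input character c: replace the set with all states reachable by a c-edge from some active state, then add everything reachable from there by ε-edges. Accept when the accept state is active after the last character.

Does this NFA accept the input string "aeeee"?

Answer: ACCEPT

Derivation:
start: ε-closure({0}) = {0,2,4,6}
'a' @ 1: {1,2,3,4,6,7}  [accepting]
'e' @ 2: {1,2,3,4,5,6}  [accepting]
'e' @ 3: {1,2,3,4,5,6}  [accepting]
'e' @ 4: {1,2,3,4,5,6}  [accepting]
'e' @ 5: {1,2,3,4,5,6}  [accepting]
after full input: {1,2,3,4,5,6}  (accept=1 in)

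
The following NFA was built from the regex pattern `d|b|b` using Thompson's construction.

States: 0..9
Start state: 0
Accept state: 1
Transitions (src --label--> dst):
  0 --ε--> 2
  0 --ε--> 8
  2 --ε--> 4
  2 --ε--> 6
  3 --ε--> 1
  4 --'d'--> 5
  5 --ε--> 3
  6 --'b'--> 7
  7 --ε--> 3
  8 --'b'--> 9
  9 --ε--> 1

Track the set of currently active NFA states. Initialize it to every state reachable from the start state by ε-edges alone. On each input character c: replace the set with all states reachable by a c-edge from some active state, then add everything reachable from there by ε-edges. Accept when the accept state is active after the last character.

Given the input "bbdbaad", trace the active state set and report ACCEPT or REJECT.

initial (ε-close {0}): {0,2,4,6,8}
'b' @ 1: {1,3,7,9}  ✓accept
'b' @ 2: {}  — dead — no transitions
rest 'dbaad' ignored (set empty)
final: {}; accept 1 not in set

Answer: REJECT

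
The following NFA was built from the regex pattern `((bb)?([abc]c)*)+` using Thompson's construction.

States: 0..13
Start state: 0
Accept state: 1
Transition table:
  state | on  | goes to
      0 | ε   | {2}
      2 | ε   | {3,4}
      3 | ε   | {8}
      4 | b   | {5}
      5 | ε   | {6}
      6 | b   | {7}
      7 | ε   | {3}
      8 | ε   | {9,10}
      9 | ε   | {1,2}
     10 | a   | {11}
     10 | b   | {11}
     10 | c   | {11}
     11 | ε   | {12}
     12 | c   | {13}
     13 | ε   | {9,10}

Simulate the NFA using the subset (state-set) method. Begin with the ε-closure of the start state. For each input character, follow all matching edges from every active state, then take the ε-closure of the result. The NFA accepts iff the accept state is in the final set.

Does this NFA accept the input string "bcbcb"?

initial (ε-close {0}): {0,1,2,3,4,8,9,10}
'b' @ 1: {5,6,11,12}
'c' @ 2: {1,2,3,4,8,9,10,13}  ✓accept
'b' @ 3: {5,6,11,12}
'c' @ 4: {1,2,3,4,8,9,10,13}  ✓accept
'b' @ 5: {5,6,11,12}
after full input: {5,6,11,12}  (accept=1 not in)

Answer: REJECT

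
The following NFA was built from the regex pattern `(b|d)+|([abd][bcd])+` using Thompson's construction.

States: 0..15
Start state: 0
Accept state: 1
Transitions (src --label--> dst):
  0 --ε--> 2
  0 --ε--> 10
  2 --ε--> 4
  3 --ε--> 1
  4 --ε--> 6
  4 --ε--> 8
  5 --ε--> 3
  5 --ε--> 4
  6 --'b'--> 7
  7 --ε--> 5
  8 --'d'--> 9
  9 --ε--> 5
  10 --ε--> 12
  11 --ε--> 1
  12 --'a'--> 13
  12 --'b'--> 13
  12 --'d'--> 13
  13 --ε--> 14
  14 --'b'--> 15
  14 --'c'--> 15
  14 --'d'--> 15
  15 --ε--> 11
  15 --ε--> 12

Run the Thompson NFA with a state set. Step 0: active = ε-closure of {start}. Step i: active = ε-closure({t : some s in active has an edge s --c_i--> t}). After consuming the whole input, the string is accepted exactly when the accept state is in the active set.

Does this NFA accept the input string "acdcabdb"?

Answer: ACCEPT

Derivation:
initial (ε-close {0}): {0,2,4,6,8,10,12}
'a' @ 1: {13,14}
'c' @ 2: {1,11,12,15}  (accept∈set)
'd' @ 3: {13,14}
'c' @ 4: {1,11,12,15}  (accept∈set)
'a' @ 5: {13,14}
'b' @ 6: {1,11,12,15}  (accept∈set)
'd' @ 7: {13,14}
'b' @ 8: {1,11,12,15}  (accept∈set)
final: {1,11,12,15}; accept 1 in set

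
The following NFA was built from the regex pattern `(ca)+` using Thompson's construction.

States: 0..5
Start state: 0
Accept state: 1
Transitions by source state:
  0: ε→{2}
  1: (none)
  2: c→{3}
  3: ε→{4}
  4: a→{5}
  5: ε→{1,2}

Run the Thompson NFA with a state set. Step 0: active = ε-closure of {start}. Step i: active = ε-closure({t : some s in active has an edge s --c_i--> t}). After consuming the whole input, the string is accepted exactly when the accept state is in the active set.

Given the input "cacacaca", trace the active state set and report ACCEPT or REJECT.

initial (ε-close {0}): {0,2}
'c' @ 1: {3,4}
'a' @ 2: {1,2,5}  [accepting]
'c' @ 3: {3,4}
'a' @ 4: {1,2,5}  [accepting]
'c' @ 5: {3,4}
'a' @ 6: {1,2,5}  [accepting]
'c' @ 7: {3,4}
'a' @ 8: {1,2,5}  [accepting]
end set {1,2,5} — state 1 in

Answer: ACCEPT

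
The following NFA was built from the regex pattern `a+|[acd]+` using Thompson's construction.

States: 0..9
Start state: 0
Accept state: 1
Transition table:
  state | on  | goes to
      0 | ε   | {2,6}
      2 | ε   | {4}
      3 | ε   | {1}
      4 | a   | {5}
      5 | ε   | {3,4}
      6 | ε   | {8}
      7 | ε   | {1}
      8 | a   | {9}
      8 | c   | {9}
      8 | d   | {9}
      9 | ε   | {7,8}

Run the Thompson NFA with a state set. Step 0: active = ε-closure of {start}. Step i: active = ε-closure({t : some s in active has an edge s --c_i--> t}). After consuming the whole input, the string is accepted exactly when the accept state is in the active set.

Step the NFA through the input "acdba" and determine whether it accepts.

Answer: REJECT

Trace:
initial (ε-close {0}): {0,2,4,6,8}
'a' @ 1: {1,3,4,5,7,8,9}  (accept∈set)
'c' @ 2: {1,7,8,9}  (accept∈set)
'd' @ 3: {1,7,8,9}  (accept∈set)
'b' @ 4: {}  — no active states
rest 'a' ignored (set empty)
final: {}; accept 1 not in set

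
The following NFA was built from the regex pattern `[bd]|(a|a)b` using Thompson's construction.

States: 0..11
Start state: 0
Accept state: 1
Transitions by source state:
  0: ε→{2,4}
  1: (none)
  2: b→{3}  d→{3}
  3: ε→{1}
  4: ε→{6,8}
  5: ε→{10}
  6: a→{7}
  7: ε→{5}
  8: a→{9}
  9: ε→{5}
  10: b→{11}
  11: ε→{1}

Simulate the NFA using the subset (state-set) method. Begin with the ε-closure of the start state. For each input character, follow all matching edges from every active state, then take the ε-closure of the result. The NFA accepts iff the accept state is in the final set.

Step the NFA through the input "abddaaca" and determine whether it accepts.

S₀ = ε-closure({0}) = {0,2,4,6,8}
'a' @ 1: {5,7,9,10}
'b' @ 2: {1,11}  (accept∈set)
'd' @ 3: {}  — no active states
rest 'daaca' ignored (set empty)
final: {}; accept 1 not in set

Answer: REJECT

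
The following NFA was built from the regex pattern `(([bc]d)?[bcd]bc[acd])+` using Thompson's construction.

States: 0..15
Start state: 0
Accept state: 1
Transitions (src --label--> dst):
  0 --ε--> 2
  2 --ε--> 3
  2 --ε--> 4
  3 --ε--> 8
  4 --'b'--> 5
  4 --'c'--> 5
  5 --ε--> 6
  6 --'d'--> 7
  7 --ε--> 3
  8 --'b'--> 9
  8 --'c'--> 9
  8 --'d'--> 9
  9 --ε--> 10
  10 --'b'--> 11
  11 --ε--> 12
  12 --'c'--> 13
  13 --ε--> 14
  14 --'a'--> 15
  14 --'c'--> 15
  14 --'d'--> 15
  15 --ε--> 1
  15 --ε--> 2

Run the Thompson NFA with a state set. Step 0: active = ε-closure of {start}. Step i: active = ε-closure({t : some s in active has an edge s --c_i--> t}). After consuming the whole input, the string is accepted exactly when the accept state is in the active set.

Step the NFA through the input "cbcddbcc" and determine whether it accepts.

initial (ε-close {0}): {0,2,3,4,8}
'c' @ 1: {5,6,9,10}
'b' @ 2: {11,12}
'c' @ 3: {13,14}
'd' @ 4: {1,2,3,4,8,15}  [accepting]
'd' @ 5: {9,10}
'b' @ 6: {11,12}
'c' @ 7: {13,14}
'c' @ 8: {1,2,3,4,8,15}  [accepting]
end set {1,2,3,4,8,15} — state 1 in

Answer: ACCEPT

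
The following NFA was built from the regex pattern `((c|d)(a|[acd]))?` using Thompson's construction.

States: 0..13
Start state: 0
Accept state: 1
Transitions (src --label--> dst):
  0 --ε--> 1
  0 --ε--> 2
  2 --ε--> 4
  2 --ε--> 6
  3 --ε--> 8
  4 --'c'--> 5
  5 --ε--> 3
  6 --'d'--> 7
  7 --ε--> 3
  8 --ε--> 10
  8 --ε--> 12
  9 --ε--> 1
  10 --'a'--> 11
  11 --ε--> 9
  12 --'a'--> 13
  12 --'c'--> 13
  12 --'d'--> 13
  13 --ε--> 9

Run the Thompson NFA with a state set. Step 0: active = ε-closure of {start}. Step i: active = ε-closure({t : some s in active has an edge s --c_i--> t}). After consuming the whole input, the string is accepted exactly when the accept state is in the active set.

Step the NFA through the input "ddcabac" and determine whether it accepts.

Answer: REJECT

Steps:
S₀ = ε-closure({0}) = {0,1,2,4,6}
'd' @ 1: {3,7,8,10,12}
'd' @ 2: {1,9,13}  [accepting]
'c' @ 3: {}  — dead — no transitions
rest 'abac' ignored (set empty)
end set {} — state 1 not in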